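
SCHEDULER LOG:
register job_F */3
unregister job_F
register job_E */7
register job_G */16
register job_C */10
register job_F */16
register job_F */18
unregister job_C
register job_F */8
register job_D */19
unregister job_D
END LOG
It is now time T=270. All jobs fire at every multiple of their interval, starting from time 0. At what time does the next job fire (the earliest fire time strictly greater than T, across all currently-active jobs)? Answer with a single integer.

Answer: 272

Derivation:
Op 1: register job_F */3 -> active={job_F:*/3}
Op 2: unregister job_F -> active={}
Op 3: register job_E */7 -> active={job_E:*/7}
Op 4: register job_G */16 -> active={job_E:*/7, job_G:*/16}
Op 5: register job_C */10 -> active={job_C:*/10, job_E:*/7, job_G:*/16}
Op 6: register job_F */16 -> active={job_C:*/10, job_E:*/7, job_F:*/16, job_G:*/16}
Op 7: register job_F */18 -> active={job_C:*/10, job_E:*/7, job_F:*/18, job_G:*/16}
Op 8: unregister job_C -> active={job_E:*/7, job_F:*/18, job_G:*/16}
Op 9: register job_F */8 -> active={job_E:*/7, job_F:*/8, job_G:*/16}
Op 10: register job_D */19 -> active={job_D:*/19, job_E:*/7, job_F:*/8, job_G:*/16}
Op 11: unregister job_D -> active={job_E:*/7, job_F:*/8, job_G:*/16}
  job_E: interval 7, next fire after T=270 is 273
  job_F: interval 8, next fire after T=270 is 272
  job_G: interval 16, next fire after T=270 is 272
Earliest fire time = 272 (job job_F)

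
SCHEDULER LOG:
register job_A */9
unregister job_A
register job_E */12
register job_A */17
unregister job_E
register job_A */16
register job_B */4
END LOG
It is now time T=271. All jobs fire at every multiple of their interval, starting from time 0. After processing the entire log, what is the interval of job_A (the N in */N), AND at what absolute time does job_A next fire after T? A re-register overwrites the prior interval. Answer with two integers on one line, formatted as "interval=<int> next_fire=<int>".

Op 1: register job_A */9 -> active={job_A:*/9}
Op 2: unregister job_A -> active={}
Op 3: register job_E */12 -> active={job_E:*/12}
Op 4: register job_A */17 -> active={job_A:*/17, job_E:*/12}
Op 5: unregister job_E -> active={job_A:*/17}
Op 6: register job_A */16 -> active={job_A:*/16}
Op 7: register job_B */4 -> active={job_A:*/16, job_B:*/4}
Final interval of job_A = 16
Next fire of job_A after T=271: (271//16+1)*16 = 272

Answer: interval=16 next_fire=272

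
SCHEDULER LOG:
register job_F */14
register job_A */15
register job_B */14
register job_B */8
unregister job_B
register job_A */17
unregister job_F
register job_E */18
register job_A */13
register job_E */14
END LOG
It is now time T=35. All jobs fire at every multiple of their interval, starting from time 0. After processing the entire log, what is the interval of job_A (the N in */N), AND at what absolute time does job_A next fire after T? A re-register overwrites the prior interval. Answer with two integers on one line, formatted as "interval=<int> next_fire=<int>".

Op 1: register job_F */14 -> active={job_F:*/14}
Op 2: register job_A */15 -> active={job_A:*/15, job_F:*/14}
Op 3: register job_B */14 -> active={job_A:*/15, job_B:*/14, job_F:*/14}
Op 4: register job_B */8 -> active={job_A:*/15, job_B:*/8, job_F:*/14}
Op 5: unregister job_B -> active={job_A:*/15, job_F:*/14}
Op 6: register job_A */17 -> active={job_A:*/17, job_F:*/14}
Op 7: unregister job_F -> active={job_A:*/17}
Op 8: register job_E */18 -> active={job_A:*/17, job_E:*/18}
Op 9: register job_A */13 -> active={job_A:*/13, job_E:*/18}
Op 10: register job_E */14 -> active={job_A:*/13, job_E:*/14}
Final interval of job_A = 13
Next fire of job_A after T=35: (35//13+1)*13 = 39

Answer: interval=13 next_fire=39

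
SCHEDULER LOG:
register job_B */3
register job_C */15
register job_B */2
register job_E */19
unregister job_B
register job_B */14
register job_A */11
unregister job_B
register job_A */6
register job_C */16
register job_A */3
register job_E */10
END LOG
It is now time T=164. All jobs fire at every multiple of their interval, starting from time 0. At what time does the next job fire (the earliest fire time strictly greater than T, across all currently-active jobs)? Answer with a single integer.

Op 1: register job_B */3 -> active={job_B:*/3}
Op 2: register job_C */15 -> active={job_B:*/3, job_C:*/15}
Op 3: register job_B */2 -> active={job_B:*/2, job_C:*/15}
Op 4: register job_E */19 -> active={job_B:*/2, job_C:*/15, job_E:*/19}
Op 5: unregister job_B -> active={job_C:*/15, job_E:*/19}
Op 6: register job_B */14 -> active={job_B:*/14, job_C:*/15, job_E:*/19}
Op 7: register job_A */11 -> active={job_A:*/11, job_B:*/14, job_C:*/15, job_E:*/19}
Op 8: unregister job_B -> active={job_A:*/11, job_C:*/15, job_E:*/19}
Op 9: register job_A */6 -> active={job_A:*/6, job_C:*/15, job_E:*/19}
Op 10: register job_C */16 -> active={job_A:*/6, job_C:*/16, job_E:*/19}
Op 11: register job_A */3 -> active={job_A:*/3, job_C:*/16, job_E:*/19}
Op 12: register job_E */10 -> active={job_A:*/3, job_C:*/16, job_E:*/10}
  job_A: interval 3, next fire after T=164 is 165
  job_C: interval 16, next fire after T=164 is 176
  job_E: interval 10, next fire after T=164 is 170
Earliest fire time = 165 (job job_A)

Answer: 165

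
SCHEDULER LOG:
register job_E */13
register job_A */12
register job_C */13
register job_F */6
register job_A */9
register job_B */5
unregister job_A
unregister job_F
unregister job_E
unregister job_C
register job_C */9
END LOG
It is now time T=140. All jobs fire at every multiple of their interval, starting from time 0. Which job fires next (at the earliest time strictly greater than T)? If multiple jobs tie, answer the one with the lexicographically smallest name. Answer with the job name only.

Answer: job_C

Derivation:
Op 1: register job_E */13 -> active={job_E:*/13}
Op 2: register job_A */12 -> active={job_A:*/12, job_E:*/13}
Op 3: register job_C */13 -> active={job_A:*/12, job_C:*/13, job_E:*/13}
Op 4: register job_F */6 -> active={job_A:*/12, job_C:*/13, job_E:*/13, job_F:*/6}
Op 5: register job_A */9 -> active={job_A:*/9, job_C:*/13, job_E:*/13, job_F:*/6}
Op 6: register job_B */5 -> active={job_A:*/9, job_B:*/5, job_C:*/13, job_E:*/13, job_F:*/6}
Op 7: unregister job_A -> active={job_B:*/5, job_C:*/13, job_E:*/13, job_F:*/6}
Op 8: unregister job_F -> active={job_B:*/5, job_C:*/13, job_E:*/13}
Op 9: unregister job_E -> active={job_B:*/5, job_C:*/13}
Op 10: unregister job_C -> active={job_B:*/5}
Op 11: register job_C */9 -> active={job_B:*/5, job_C:*/9}
  job_B: interval 5, next fire after T=140 is 145
  job_C: interval 9, next fire after T=140 is 144
Earliest = 144, winner (lex tiebreak) = job_C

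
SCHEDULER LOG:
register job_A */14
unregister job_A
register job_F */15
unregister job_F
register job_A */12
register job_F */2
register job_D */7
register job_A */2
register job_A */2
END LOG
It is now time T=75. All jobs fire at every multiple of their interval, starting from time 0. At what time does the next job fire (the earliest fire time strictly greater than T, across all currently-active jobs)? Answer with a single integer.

Answer: 76

Derivation:
Op 1: register job_A */14 -> active={job_A:*/14}
Op 2: unregister job_A -> active={}
Op 3: register job_F */15 -> active={job_F:*/15}
Op 4: unregister job_F -> active={}
Op 5: register job_A */12 -> active={job_A:*/12}
Op 6: register job_F */2 -> active={job_A:*/12, job_F:*/2}
Op 7: register job_D */7 -> active={job_A:*/12, job_D:*/7, job_F:*/2}
Op 8: register job_A */2 -> active={job_A:*/2, job_D:*/7, job_F:*/2}
Op 9: register job_A */2 -> active={job_A:*/2, job_D:*/7, job_F:*/2}
  job_A: interval 2, next fire after T=75 is 76
  job_D: interval 7, next fire after T=75 is 77
  job_F: interval 2, next fire after T=75 is 76
Earliest fire time = 76 (job job_A)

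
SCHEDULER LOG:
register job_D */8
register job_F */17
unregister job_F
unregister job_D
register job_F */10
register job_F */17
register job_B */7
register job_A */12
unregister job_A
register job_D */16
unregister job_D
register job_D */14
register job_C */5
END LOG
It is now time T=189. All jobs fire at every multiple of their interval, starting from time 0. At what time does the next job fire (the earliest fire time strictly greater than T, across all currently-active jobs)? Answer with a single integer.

Answer: 190

Derivation:
Op 1: register job_D */8 -> active={job_D:*/8}
Op 2: register job_F */17 -> active={job_D:*/8, job_F:*/17}
Op 3: unregister job_F -> active={job_D:*/8}
Op 4: unregister job_D -> active={}
Op 5: register job_F */10 -> active={job_F:*/10}
Op 6: register job_F */17 -> active={job_F:*/17}
Op 7: register job_B */7 -> active={job_B:*/7, job_F:*/17}
Op 8: register job_A */12 -> active={job_A:*/12, job_B:*/7, job_F:*/17}
Op 9: unregister job_A -> active={job_B:*/7, job_F:*/17}
Op 10: register job_D */16 -> active={job_B:*/7, job_D:*/16, job_F:*/17}
Op 11: unregister job_D -> active={job_B:*/7, job_F:*/17}
Op 12: register job_D */14 -> active={job_B:*/7, job_D:*/14, job_F:*/17}
Op 13: register job_C */5 -> active={job_B:*/7, job_C:*/5, job_D:*/14, job_F:*/17}
  job_B: interval 7, next fire after T=189 is 196
  job_C: interval 5, next fire after T=189 is 190
  job_D: interval 14, next fire after T=189 is 196
  job_F: interval 17, next fire after T=189 is 204
Earliest fire time = 190 (job job_C)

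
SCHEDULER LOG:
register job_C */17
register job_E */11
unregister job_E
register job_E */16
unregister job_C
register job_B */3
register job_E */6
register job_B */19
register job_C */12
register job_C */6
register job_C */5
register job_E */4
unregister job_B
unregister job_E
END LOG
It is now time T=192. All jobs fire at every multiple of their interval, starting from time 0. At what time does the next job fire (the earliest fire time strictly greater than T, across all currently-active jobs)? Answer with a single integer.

Op 1: register job_C */17 -> active={job_C:*/17}
Op 2: register job_E */11 -> active={job_C:*/17, job_E:*/11}
Op 3: unregister job_E -> active={job_C:*/17}
Op 4: register job_E */16 -> active={job_C:*/17, job_E:*/16}
Op 5: unregister job_C -> active={job_E:*/16}
Op 6: register job_B */3 -> active={job_B:*/3, job_E:*/16}
Op 7: register job_E */6 -> active={job_B:*/3, job_E:*/6}
Op 8: register job_B */19 -> active={job_B:*/19, job_E:*/6}
Op 9: register job_C */12 -> active={job_B:*/19, job_C:*/12, job_E:*/6}
Op 10: register job_C */6 -> active={job_B:*/19, job_C:*/6, job_E:*/6}
Op 11: register job_C */5 -> active={job_B:*/19, job_C:*/5, job_E:*/6}
Op 12: register job_E */4 -> active={job_B:*/19, job_C:*/5, job_E:*/4}
Op 13: unregister job_B -> active={job_C:*/5, job_E:*/4}
Op 14: unregister job_E -> active={job_C:*/5}
  job_C: interval 5, next fire after T=192 is 195
Earliest fire time = 195 (job job_C)

Answer: 195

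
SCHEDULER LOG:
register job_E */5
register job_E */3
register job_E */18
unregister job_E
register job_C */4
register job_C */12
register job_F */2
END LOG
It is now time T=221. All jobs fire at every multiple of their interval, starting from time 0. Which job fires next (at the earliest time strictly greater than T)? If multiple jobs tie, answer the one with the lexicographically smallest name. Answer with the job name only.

Op 1: register job_E */5 -> active={job_E:*/5}
Op 2: register job_E */3 -> active={job_E:*/3}
Op 3: register job_E */18 -> active={job_E:*/18}
Op 4: unregister job_E -> active={}
Op 5: register job_C */4 -> active={job_C:*/4}
Op 6: register job_C */12 -> active={job_C:*/12}
Op 7: register job_F */2 -> active={job_C:*/12, job_F:*/2}
  job_C: interval 12, next fire after T=221 is 228
  job_F: interval 2, next fire after T=221 is 222
Earliest = 222, winner (lex tiebreak) = job_F

Answer: job_F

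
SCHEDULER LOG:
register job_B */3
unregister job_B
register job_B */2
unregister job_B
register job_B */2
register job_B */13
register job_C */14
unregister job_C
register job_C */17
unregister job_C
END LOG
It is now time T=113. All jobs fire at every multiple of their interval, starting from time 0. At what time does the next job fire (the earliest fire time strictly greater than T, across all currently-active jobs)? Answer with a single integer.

Op 1: register job_B */3 -> active={job_B:*/3}
Op 2: unregister job_B -> active={}
Op 3: register job_B */2 -> active={job_B:*/2}
Op 4: unregister job_B -> active={}
Op 5: register job_B */2 -> active={job_B:*/2}
Op 6: register job_B */13 -> active={job_B:*/13}
Op 7: register job_C */14 -> active={job_B:*/13, job_C:*/14}
Op 8: unregister job_C -> active={job_B:*/13}
Op 9: register job_C */17 -> active={job_B:*/13, job_C:*/17}
Op 10: unregister job_C -> active={job_B:*/13}
  job_B: interval 13, next fire after T=113 is 117
Earliest fire time = 117 (job job_B)

Answer: 117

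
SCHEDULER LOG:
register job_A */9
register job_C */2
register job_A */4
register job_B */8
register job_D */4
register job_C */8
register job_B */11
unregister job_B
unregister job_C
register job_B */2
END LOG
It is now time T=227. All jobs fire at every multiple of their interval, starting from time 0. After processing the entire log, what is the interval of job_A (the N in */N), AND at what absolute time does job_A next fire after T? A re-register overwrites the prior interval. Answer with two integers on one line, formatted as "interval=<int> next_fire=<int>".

Answer: interval=4 next_fire=228

Derivation:
Op 1: register job_A */9 -> active={job_A:*/9}
Op 2: register job_C */2 -> active={job_A:*/9, job_C:*/2}
Op 3: register job_A */4 -> active={job_A:*/4, job_C:*/2}
Op 4: register job_B */8 -> active={job_A:*/4, job_B:*/8, job_C:*/2}
Op 5: register job_D */4 -> active={job_A:*/4, job_B:*/8, job_C:*/2, job_D:*/4}
Op 6: register job_C */8 -> active={job_A:*/4, job_B:*/8, job_C:*/8, job_D:*/4}
Op 7: register job_B */11 -> active={job_A:*/4, job_B:*/11, job_C:*/8, job_D:*/4}
Op 8: unregister job_B -> active={job_A:*/4, job_C:*/8, job_D:*/4}
Op 9: unregister job_C -> active={job_A:*/4, job_D:*/4}
Op 10: register job_B */2 -> active={job_A:*/4, job_B:*/2, job_D:*/4}
Final interval of job_A = 4
Next fire of job_A after T=227: (227//4+1)*4 = 228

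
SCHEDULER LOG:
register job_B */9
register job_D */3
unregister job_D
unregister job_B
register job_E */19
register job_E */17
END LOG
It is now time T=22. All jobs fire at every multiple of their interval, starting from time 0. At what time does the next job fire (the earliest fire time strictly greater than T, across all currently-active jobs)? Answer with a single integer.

Op 1: register job_B */9 -> active={job_B:*/9}
Op 2: register job_D */3 -> active={job_B:*/9, job_D:*/3}
Op 3: unregister job_D -> active={job_B:*/9}
Op 4: unregister job_B -> active={}
Op 5: register job_E */19 -> active={job_E:*/19}
Op 6: register job_E */17 -> active={job_E:*/17}
  job_E: interval 17, next fire after T=22 is 34
Earliest fire time = 34 (job job_E)

Answer: 34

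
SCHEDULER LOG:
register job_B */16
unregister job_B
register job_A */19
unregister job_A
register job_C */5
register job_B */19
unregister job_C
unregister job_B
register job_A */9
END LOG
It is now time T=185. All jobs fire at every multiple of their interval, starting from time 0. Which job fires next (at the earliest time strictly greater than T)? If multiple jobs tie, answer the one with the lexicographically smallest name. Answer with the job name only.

Answer: job_A

Derivation:
Op 1: register job_B */16 -> active={job_B:*/16}
Op 2: unregister job_B -> active={}
Op 3: register job_A */19 -> active={job_A:*/19}
Op 4: unregister job_A -> active={}
Op 5: register job_C */5 -> active={job_C:*/5}
Op 6: register job_B */19 -> active={job_B:*/19, job_C:*/5}
Op 7: unregister job_C -> active={job_B:*/19}
Op 8: unregister job_B -> active={}
Op 9: register job_A */9 -> active={job_A:*/9}
  job_A: interval 9, next fire after T=185 is 189
Earliest = 189, winner (lex tiebreak) = job_A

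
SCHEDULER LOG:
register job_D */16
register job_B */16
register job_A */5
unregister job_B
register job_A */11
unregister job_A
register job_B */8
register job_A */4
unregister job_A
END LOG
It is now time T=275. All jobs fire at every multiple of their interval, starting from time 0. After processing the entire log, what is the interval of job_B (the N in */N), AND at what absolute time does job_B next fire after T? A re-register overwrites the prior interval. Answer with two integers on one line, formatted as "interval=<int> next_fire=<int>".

Op 1: register job_D */16 -> active={job_D:*/16}
Op 2: register job_B */16 -> active={job_B:*/16, job_D:*/16}
Op 3: register job_A */5 -> active={job_A:*/5, job_B:*/16, job_D:*/16}
Op 4: unregister job_B -> active={job_A:*/5, job_D:*/16}
Op 5: register job_A */11 -> active={job_A:*/11, job_D:*/16}
Op 6: unregister job_A -> active={job_D:*/16}
Op 7: register job_B */8 -> active={job_B:*/8, job_D:*/16}
Op 8: register job_A */4 -> active={job_A:*/4, job_B:*/8, job_D:*/16}
Op 9: unregister job_A -> active={job_B:*/8, job_D:*/16}
Final interval of job_B = 8
Next fire of job_B after T=275: (275//8+1)*8 = 280

Answer: interval=8 next_fire=280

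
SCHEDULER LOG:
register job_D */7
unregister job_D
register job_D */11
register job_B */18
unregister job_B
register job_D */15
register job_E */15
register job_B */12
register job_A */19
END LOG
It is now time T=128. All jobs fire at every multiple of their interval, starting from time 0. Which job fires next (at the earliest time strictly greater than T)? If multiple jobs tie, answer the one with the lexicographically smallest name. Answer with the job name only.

Answer: job_B

Derivation:
Op 1: register job_D */7 -> active={job_D:*/7}
Op 2: unregister job_D -> active={}
Op 3: register job_D */11 -> active={job_D:*/11}
Op 4: register job_B */18 -> active={job_B:*/18, job_D:*/11}
Op 5: unregister job_B -> active={job_D:*/11}
Op 6: register job_D */15 -> active={job_D:*/15}
Op 7: register job_E */15 -> active={job_D:*/15, job_E:*/15}
Op 8: register job_B */12 -> active={job_B:*/12, job_D:*/15, job_E:*/15}
Op 9: register job_A */19 -> active={job_A:*/19, job_B:*/12, job_D:*/15, job_E:*/15}
  job_A: interval 19, next fire after T=128 is 133
  job_B: interval 12, next fire after T=128 is 132
  job_D: interval 15, next fire after T=128 is 135
  job_E: interval 15, next fire after T=128 is 135
Earliest = 132, winner (lex tiebreak) = job_B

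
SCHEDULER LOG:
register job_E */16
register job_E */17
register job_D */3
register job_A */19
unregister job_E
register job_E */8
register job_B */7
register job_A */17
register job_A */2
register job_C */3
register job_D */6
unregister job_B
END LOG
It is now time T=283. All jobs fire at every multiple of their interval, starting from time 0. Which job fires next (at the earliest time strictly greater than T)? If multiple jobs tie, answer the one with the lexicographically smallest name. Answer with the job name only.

Op 1: register job_E */16 -> active={job_E:*/16}
Op 2: register job_E */17 -> active={job_E:*/17}
Op 3: register job_D */3 -> active={job_D:*/3, job_E:*/17}
Op 4: register job_A */19 -> active={job_A:*/19, job_D:*/3, job_E:*/17}
Op 5: unregister job_E -> active={job_A:*/19, job_D:*/3}
Op 6: register job_E */8 -> active={job_A:*/19, job_D:*/3, job_E:*/8}
Op 7: register job_B */7 -> active={job_A:*/19, job_B:*/7, job_D:*/3, job_E:*/8}
Op 8: register job_A */17 -> active={job_A:*/17, job_B:*/7, job_D:*/3, job_E:*/8}
Op 9: register job_A */2 -> active={job_A:*/2, job_B:*/7, job_D:*/3, job_E:*/8}
Op 10: register job_C */3 -> active={job_A:*/2, job_B:*/7, job_C:*/3, job_D:*/3, job_E:*/8}
Op 11: register job_D */6 -> active={job_A:*/2, job_B:*/7, job_C:*/3, job_D:*/6, job_E:*/8}
Op 12: unregister job_B -> active={job_A:*/2, job_C:*/3, job_D:*/6, job_E:*/8}
  job_A: interval 2, next fire after T=283 is 284
  job_C: interval 3, next fire after T=283 is 285
  job_D: interval 6, next fire after T=283 is 288
  job_E: interval 8, next fire after T=283 is 288
Earliest = 284, winner (lex tiebreak) = job_A

Answer: job_A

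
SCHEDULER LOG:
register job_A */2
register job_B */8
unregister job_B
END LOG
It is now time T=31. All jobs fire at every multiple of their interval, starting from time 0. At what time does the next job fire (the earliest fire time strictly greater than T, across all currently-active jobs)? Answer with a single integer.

Answer: 32

Derivation:
Op 1: register job_A */2 -> active={job_A:*/2}
Op 2: register job_B */8 -> active={job_A:*/2, job_B:*/8}
Op 3: unregister job_B -> active={job_A:*/2}
  job_A: interval 2, next fire after T=31 is 32
Earliest fire time = 32 (job job_A)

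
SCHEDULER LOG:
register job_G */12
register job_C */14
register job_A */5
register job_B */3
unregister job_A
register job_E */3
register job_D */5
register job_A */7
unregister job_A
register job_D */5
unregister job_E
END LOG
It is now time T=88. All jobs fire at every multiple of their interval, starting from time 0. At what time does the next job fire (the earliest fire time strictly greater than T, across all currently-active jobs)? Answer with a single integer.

Op 1: register job_G */12 -> active={job_G:*/12}
Op 2: register job_C */14 -> active={job_C:*/14, job_G:*/12}
Op 3: register job_A */5 -> active={job_A:*/5, job_C:*/14, job_G:*/12}
Op 4: register job_B */3 -> active={job_A:*/5, job_B:*/3, job_C:*/14, job_G:*/12}
Op 5: unregister job_A -> active={job_B:*/3, job_C:*/14, job_G:*/12}
Op 6: register job_E */3 -> active={job_B:*/3, job_C:*/14, job_E:*/3, job_G:*/12}
Op 7: register job_D */5 -> active={job_B:*/3, job_C:*/14, job_D:*/5, job_E:*/3, job_G:*/12}
Op 8: register job_A */7 -> active={job_A:*/7, job_B:*/3, job_C:*/14, job_D:*/5, job_E:*/3, job_G:*/12}
Op 9: unregister job_A -> active={job_B:*/3, job_C:*/14, job_D:*/5, job_E:*/3, job_G:*/12}
Op 10: register job_D */5 -> active={job_B:*/3, job_C:*/14, job_D:*/5, job_E:*/3, job_G:*/12}
Op 11: unregister job_E -> active={job_B:*/3, job_C:*/14, job_D:*/5, job_G:*/12}
  job_B: interval 3, next fire after T=88 is 90
  job_C: interval 14, next fire after T=88 is 98
  job_D: interval 5, next fire after T=88 is 90
  job_G: interval 12, next fire after T=88 is 96
Earliest fire time = 90 (job job_B)

Answer: 90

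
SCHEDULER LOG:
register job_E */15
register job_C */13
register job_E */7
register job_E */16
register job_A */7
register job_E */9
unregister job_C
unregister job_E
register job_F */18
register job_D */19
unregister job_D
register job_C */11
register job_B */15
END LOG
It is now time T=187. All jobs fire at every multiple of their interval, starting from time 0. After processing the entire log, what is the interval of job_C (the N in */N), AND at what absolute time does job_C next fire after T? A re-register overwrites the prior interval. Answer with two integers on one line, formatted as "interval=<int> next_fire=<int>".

Answer: interval=11 next_fire=198

Derivation:
Op 1: register job_E */15 -> active={job_E:*/15}
Op 2: register job_C */13 -> active={job_C:*/13, job_E:*/15}
Op 3: register job_E */7 -> active={job_C:*/13, job_E:*/7}
Op 4: register job_E */16 -> active={job_C:*/13, job_E:*/16}
Op 5: register job_A */7 -> active={job_A:*/7, job_C:*/13, job_E:*/16}
Op 6: register job_E */9 -> active={job_A:*/7, job_C:*/13, job_E:*/9}
Op 7: unregister job_C -> active={job_A:*/7, job_E:*/9}
Op 8: unregister job_E -> active={job_A:*/7}
Op 9: register job_F */18 -> active={job_A:*/7, job_F:*/18}
Op 10: register job_D */19 -> active={job_A:*/7, job_D:*/19, job_F:*/18}
Op 11: unregister job_D -> active={job_A:*/7, job_F:*/18}
Op 12: register job_C */11 -> active={job_A:*/7, job_C:*/11, job_F:*/18}
Op 13: register job_B */15 -> active={job_A:*/7, job_B:*/15, job_C:*/11, job_F:*/18}
Final interval of job_C = 11
Next fire of job_C after T=187: (187//11+1)*11 = 198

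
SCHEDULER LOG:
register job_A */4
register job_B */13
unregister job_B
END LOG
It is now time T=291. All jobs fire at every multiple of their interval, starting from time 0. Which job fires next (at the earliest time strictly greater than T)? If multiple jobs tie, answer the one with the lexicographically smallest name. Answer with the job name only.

Answer: job_A

Derivation:
Op 1: register job_A */4 -> active={job_A:*/4}
Op 2: register job_B */13 -> active={job_A:*/4, job_B:*/13}
Op 3: unregister job_B -> active={job_A:*/4}
  job_A: interval 4, next fire after T=291 is 292
Earliest = 292, winner (lex tiebreak) = job_A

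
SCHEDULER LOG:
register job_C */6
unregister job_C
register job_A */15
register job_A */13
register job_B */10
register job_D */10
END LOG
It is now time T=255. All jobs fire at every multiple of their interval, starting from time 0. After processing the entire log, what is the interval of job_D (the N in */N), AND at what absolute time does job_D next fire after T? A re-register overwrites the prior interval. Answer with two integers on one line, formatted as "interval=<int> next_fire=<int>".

Op 1: register job_C */6 -> active={job_C:*/6}
Op 2: unregister job_C -> active={}
Op 3: register job_A */15 -> active={job_A:*/15}
Op 4: register job_A */13 -> active={job_A:*/13}
Op 5: register job_B */10 -> active={job_A:*/13, job_B:*/10}
Op 6: register job_D */10 -> active={job_A:*/13, job_B:*/10, job_D:*/10}
Final interval of job_D = 10
Next fire of job_D after T=255: (255//10+1)*10 = 260

Answer: interval=10 next_fire=260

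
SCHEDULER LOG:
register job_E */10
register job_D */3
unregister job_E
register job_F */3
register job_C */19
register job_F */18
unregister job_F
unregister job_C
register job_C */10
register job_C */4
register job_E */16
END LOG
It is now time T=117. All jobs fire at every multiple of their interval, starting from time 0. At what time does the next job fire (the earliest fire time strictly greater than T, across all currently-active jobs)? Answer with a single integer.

Answer: 120

Derivation:
Op 1: register job_E */10 -> active={job_E:*/10}
Op 2: register job_D */3 -> active={job_D:*/3, job_E:*/10}
Op 3: unregister job_E -> active={job_D:*/3}
Op 4: register job_F */3 -> active={job_D:*/3, job_F:*/3}
Op 5: register job_C */19 -> active={job_C:*/19, job_D:*/3, job_F:*/3}
Op 6: register job_F */18 -> active={job_C:*/19, job_D:*/3, job_F:*/18}
Op 7: unregister job_F -> active={job_C:*/19, job_D:*/3}
Op 8: unregister job_C -> active={job_D:*/3}
Op 9: register job_C */10 -> active={job_C:*/10, job_D:*/3}
Op 10: register job_C */4 -> active={job_C:*/4, job_D:*/3}
Op 11: register job_E */16 -> active={job_C:*/4, job_D:*/3, job_E:*/16}
  job_C: interval 4, next fire after T=117 is 120
  job_D: interval 3, next fire after T=117 is 120
  job_E: interval 16, next fire after T=117 is 128
Earliest fire time = 120 (job job_C)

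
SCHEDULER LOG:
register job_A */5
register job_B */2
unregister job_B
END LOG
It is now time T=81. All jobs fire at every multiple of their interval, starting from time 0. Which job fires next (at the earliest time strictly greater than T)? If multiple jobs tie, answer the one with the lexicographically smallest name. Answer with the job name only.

Op 1: register job_A */5 -> active={job_A:*/5}
Op 2: register job_B */2 -> active={job_A:*/5, job_B:*/2}
Op 3: unregister job_B -> active={job_A:*/5}
  job_A: interval 5, next fire after T=81 is 85
Earliest = 85, winner (lex tiebreak) = job_A

Answer: job_A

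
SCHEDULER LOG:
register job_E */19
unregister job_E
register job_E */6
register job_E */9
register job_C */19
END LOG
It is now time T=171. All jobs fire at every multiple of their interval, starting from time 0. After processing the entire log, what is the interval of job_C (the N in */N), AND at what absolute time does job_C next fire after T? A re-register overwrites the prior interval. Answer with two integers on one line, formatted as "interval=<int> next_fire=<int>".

Answer: interval=19 next_fire=190

Derivation:
Op 1: register job_E */19 -> active={job_E:*/19}
Op 2: unregister job_E -> active={}
Op 3: register job_E */6 -> active={job_E:*/6}
Op 4: register job_E */9 -> active={job_E:*/9}
Op 5: register job_C */19 -> active={job_C:*/19, job_E:*/9}
Final interval of job_C = 19
Next fire of job_C after T=171: (171//19+1)*19 = 190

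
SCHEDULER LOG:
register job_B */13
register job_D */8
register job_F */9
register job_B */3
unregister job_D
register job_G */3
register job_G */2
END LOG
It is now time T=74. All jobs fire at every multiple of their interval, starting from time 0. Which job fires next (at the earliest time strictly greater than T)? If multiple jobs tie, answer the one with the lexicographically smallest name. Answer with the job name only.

Answer: job_B

Derivation:
Op 1: register job_B */13 -> active={job_B:*/13}
Op 2: register job_D */8 -> active={job_B:*/13, job_D:*/8}
Op 3: register job_F */9 -> active={job_B:*/13, job_D:*/8, job_F:*/9}
Op 4: register job_B */3 -> active={job_B:*/3, job_D:*/8, job_F:*/9}
Op 5: unregister job_D -> active={job_B:*/3, job_F:*/9}
Op 6: register job_G */3 -> active={job_B:*/3, job_F:*/9, job_G:*/3}
Op 7: register job_G */2 -> active={job_B:*/3, job_F:*/9, job_G:*/2}
  job_B: interval 3, next fire after T=74 is 75
  job_F: interval 9, next fire after T=74 is 81
  job_G: interval 2, next fire after T=74 is 76
Earliest = 75, winner (lex tiebreak) = job_B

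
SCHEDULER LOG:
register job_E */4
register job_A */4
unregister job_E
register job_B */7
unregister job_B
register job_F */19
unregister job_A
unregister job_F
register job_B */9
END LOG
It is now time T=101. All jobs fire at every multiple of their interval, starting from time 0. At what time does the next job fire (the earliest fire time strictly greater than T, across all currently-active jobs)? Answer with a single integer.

Answer: 108

Derivation:
Op 1: register job_E */4 -> active={job_E:*/4}
Op 2: register job_A */4 -> active={job_A:*/4, job_E:*/4}
Op 3: unregister job_E -> active={job_A:*/4}
Op 4: register job_B */7 -> active={job_A:*/4, job_B:*/7}
Op 5: unregister job_B -> active={job_A:*/4}
Op 6: register job_F */19 -> active={job_A:*/4, job_F:*/19}
Op 7: unregister job_A -> active={job_F:*/19}
Op 8: unregister job_F -> active={}
Op 9: register job_B */9 -> active={job_B:*/9}
  job_B: interval 9, next fire after T=101 is 108
Earliest fire time = 108 (job job_B)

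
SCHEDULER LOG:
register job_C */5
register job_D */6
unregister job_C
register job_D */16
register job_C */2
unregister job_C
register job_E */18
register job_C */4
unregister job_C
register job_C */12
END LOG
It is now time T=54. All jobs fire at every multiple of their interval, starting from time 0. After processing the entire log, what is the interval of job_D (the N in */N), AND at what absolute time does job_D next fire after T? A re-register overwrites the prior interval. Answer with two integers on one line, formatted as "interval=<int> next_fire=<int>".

Op 1: register job_C */5 -> active={job_C:*/5}
Op 2: register job_D */6 -> active={job_C:*/5, job_D:*/6}
Op 3: unregister job_C -> active={job_D:*/6}
Op 4: register job_D */16 -> active={job_D:*/16}
Op 5: register job_C */2 -> active={job_C:*/2, job_D:*/16}
Op 6: unregister job_C -> active={job_D:*/16}
Op 7: register job_E */18 -> active={job_D:*/16, job_E:*/18}
Op 8: register job_C */4 -> active={job_C:*/4, job_D:*/16, job_E:*/18}
Op 9: unregister job_C -> active={job_D:*/16, job_E:*/18}
Op 10: register job_C */12 -> active={job_C:*/12, job_D:*/16, job_E:*/18}
Final interval of job_D = 16
Next fire of job_D after T=54: (54//16+1)*16 = 64

Answer: interval=16 next_fire=64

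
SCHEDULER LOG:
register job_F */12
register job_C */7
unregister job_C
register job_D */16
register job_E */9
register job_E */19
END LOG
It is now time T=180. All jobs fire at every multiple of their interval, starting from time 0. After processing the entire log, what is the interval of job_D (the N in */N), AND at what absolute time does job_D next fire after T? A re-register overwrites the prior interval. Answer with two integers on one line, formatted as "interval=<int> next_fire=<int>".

Op 1: register job_F */12 -> active={job_F:*/12}
Op 2: register job_C */7 -> active={job_C:*/7, job_F:*/12}
Op 3: unregister job_C -> active={job_F:*/12}
Op 4: register job_D */16 -> active={job_D:*/16, job_F:*/12}
Op 5: register job_E */9 -> active={job_D:*/16, job_E:*/9, job_F:*/12}
Op 6: register job_E */19 -> active={job_D:*/16, job_E:*/19, job_F:*/12}
Final interval of job_D = 16
Next fire of job_D after T=180: (180//16+1)*16 = 192

Answer: interval=16 next_fire=192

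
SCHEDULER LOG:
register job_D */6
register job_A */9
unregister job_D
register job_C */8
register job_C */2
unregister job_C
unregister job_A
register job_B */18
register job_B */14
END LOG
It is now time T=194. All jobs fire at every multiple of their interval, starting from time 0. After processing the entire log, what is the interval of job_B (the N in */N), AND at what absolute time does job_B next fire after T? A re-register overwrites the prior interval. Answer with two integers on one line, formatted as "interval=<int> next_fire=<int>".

Answer: interval=14 next_fire=196

Derivation:
Op 1: register job_D */6 -> active={job_D:*/6}
Op 2: register job_A */9 -> active={job_A:*/9, job_D:*/6}
Op 3: unregister job_D -> active={job_A:*/9}
Op 4: register job_C */8 -> active={job_A:*/9, job_C:*/8}
Op 5: register job_C */2 -> active={job_A:*/9, job_C:*/2}
Op 6: unregister job_C -> active={job_A:*/9}
Op 7: unregister job_A -> active={}
Op 8: register job_B */18 -> active={job_B:*/18}
Op 9: register job_B */14 -> active={job_B:*/14}
Final interval of job_B = 14
Next fire of job_B after T=194: (194//14+1)*14 = 196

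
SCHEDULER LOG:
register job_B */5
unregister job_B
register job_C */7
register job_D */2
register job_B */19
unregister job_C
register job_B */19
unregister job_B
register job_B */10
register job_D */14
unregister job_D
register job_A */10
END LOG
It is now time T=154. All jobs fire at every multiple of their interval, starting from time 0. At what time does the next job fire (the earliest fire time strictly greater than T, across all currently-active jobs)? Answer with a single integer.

Answer: 160

Derivation:
Op 1: register job_B */5 -> active={job_B:*/5}
Op 2: unregister job_B -> active={}
Op 3: register job_C */7 -> active={job_C:*/7}
Op 4: register job_D */2 -> active={job_C:*/7, job_D:*/2}
Op 5: register job_B */19 -> active={job_B:*/19, job_C:*/7, job_D:*/2}
Op 6: unregister job_C -> active={job_B:*/19, job_D:*/2}
Op 7: register job_B */19 -> active={job_B:*/19, job_D:*/2}
Op 8: unregister job_B -> active={job_D:*/2}
Op 9: register job_B */10 -> active={job_B:*/10, job_D:*/2}
Op 10: register job_D */14 -> active={job_B:*/10, job_D:*/14}
Op 11: unregister job_D -> active={job_B:*/10}
Op 12: register job_A */10 -> active={job_A:*/10, job_B:*/10}
  job_A: interval 10, next fire after T=154 is 160
  job_B: interval 10, next fire after T=154 is 160
Earliest fire time = 160 (job job_A)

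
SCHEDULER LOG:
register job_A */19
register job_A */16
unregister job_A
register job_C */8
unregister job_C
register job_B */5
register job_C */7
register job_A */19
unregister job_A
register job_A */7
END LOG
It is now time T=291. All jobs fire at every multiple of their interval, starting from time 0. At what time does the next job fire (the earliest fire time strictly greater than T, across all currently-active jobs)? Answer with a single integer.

Op 1: register job_A */19 -> active={job_A:*/19}
Op 2: register job_A */16 -> active={job_A:*/16}
Op 3: unregister job_A -> active={}
Op 4: register job_C */8 -> active={job_C:*/8}
Op 5: unregister job_C -> active={}
Op 6: register job_B */5 -> active={job_B:*/5}
Op 7: register job_C */7 -> active={job_B:*/5, job_C:*/7}
Op 8: register job_A */19 -> active={job_A:*/19, job_B:*/5, job_C:*/7}
Op 9: unregister job_A -> active={job_B:*/5, job_C:*/7}
Op 10: register job_A */7 -> active={job_A:*/7, job_B:*/5, job_C:*/7}
  job_A: interval 7, next fire after T=291 is 294
  job_B: interval 5, next fire after T=291 is 295
  job_C: interval 7, next fire after T=291 is 294
Earliest fire time = 294 (job job_A)

Answer: 294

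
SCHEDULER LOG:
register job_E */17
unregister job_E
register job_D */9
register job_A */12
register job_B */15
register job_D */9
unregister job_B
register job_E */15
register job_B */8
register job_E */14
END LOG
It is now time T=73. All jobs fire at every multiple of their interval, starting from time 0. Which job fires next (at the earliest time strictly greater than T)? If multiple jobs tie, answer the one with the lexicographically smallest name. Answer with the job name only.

Answer: job_B

Derivation:
Op 1: register job_E */17 -> active={job_E:*/17}
Op 2: unregister job_E -> active={}
Op 3: register job_D */9 -> active={job_D:*/9}
Op 4: register job_A */12 -> active={job_A:*/12, job_D:*/9}
Op 5: register job_B */15 -> active={job_A:*/12, job_B:*/15, job_D:*/9}
Op 6: register job_D */9 -> active={job_A:*/12, job_B:*/15, job_D:*/9}
Op 7: unregister job_B -> active={job_A:*/12, job_D:*/9}
Op 8: register job_E */15 -> active={job_A:*/12, job_D:*/9, job_E:*/15}
Op 9: register job_B */8 -> active={job_A:*/12, job_B:*/8, job_D:*/9, job_E:*/15}
Op 10: register job_E */14 -> active={job_A:*/12, job_B:*/8, job_D:*/9, job_E:*/14}
  job_A: interval 12, next fire after T=73 is 84
  job_B: interval 8, next fire after T=73 is 80
  job_D: interval 9, next fire after T=73 is 81
  job_E: interval 14, next fire after T=73 is 84
Earliest = 80, winner (lex tiebreak) = job_B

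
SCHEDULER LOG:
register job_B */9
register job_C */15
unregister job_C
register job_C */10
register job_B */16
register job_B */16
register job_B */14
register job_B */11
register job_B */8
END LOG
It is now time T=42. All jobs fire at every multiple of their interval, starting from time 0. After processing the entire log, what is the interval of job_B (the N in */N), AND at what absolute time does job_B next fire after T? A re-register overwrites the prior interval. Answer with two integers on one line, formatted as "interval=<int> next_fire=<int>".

Op 1: register job_B */9 -> active={job_B:*/9}
Op 2: register job_C */15 -> active={job_B:*/9, job_C:*/15}
Op 3: unregister job_C -> active={job_B:*/9}
Op 4: register job_C */10 -> active={job_B:*/9, job_C:*/10}
Op 5: register job_B */16 -> active={job_B:*/16, job_C:*/10}
Op 6: register job_B */16 -> active={job_B:*/16, job_C:*/10}
Op 7: register job_B */14 -> active={job_B:*/14, job_C:*/10}
Op 8: register job_B */11 -> active={job_B:*/11, job_C:*/10}
Op 9: register job_B */8 -> active={job_B:*/8, job_C:*/10}
Final interval of job_B = 8
Next fire of job_B after T=42: (42//8+1)*8 = 48

Answer: interval=8 next_fire=48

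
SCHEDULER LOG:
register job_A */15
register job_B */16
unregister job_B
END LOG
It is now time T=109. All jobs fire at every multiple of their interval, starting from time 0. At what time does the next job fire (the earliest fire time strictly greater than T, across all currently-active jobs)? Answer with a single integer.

Answer: 120

Derivation:
Op 1: register job_A */15 -> active={job_A:*/15}
Op 2: register job_B */16 -> active={job_A:*/15, job_B:*/16}
Op 3: unregister job_B -> active={job_A:*/15}
  job_A: interval 15, next fire after T=109 is 120
Earliest fire time = 120 (job job_A)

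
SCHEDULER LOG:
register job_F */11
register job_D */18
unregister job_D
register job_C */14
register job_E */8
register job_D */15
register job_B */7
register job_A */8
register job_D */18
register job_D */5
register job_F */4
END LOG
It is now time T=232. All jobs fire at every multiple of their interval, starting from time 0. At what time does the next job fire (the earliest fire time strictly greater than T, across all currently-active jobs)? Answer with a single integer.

Answer: 235

Derivation:
Op 1: register job_F */11 -> active={job_F:*/11}
Op 2: register job_D */18 -> active={job_D:*/18, job_F:*/11}
Op 3: unregister job_D -> active={job_F:*/11}
Op 4: register job_C */14 -> active={job_C:*/14, job_F:*/11}
Op 5: register job_E */8 -> active={job_C:*/14, job_E:*/8, job_F:*/11}
Op 6: register job_D */15 -> active={job_C:*/14, job_D:*/15, job_E:*/8, job_F:*/11}
Op 7: register job_B */7 -> active={job_B:*/7, job_C:*/14, job_D:*/15, job_E:*/8, job_F:*/11}
Op 8: register job_A */8 -> active={job_A:*/8, job_B:*/7, job_C:*/14, job_D:*/15, job_E:*/8, job_F:*/11}
Op 9: register job_D */18 -> active={job_A:*/8, job_B:*/7, job_C:*/14, job_D:*/18, job_E:*/8, job_F:*/11}
Op 10: register job_D */5 -> active={job_A:*/8, job_B:*/7, job_C:*/14, job_D:*/5, job_E:*/8, job_F:*/11}
Op 11: register job_F */4 -> active={job_A:*/8, job_B:*/7, job_C:*/14, job_D:*/5, job_E:*/8, job_F:*/4}
  job_A: interval 8, next fire after T=232 is 240
  job_B: interval 7, next fire after T=232 is 238
  job_C: interval 14, next fire after T=232 is 238
  job_D: interval 5, next fire after T=232 is 235
  job_E: interval 8, next fire after T=232 is 240
  job_F: interval 4, next fire after T=232 is 236
Earliest fire time = 235 (job job_D)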